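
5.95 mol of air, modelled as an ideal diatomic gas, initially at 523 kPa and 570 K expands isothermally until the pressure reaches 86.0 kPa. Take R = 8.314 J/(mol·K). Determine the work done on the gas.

-50900 J

V₁ = nRT₁/P₁ = 5.95×8.314×570/523 = 53.9 L.
Isothermal: T stays 570 K; PV = const ⇒ V₂ = 328 L, P₂ = 86.0 kPa.
W = nRT ln(V₂/V₁) = 5.95×8.314×570×ln(6.08) = 50900 J.
Work done on the gas = −W_by = -50900 J.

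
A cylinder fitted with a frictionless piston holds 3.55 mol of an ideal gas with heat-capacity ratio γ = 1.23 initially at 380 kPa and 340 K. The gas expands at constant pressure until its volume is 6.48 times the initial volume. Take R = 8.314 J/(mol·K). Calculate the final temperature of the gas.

V₁ = nRT₁/P₁ = 3.55×8.314×340/380 = 26.4 L.
Isobaric: P stays 380 kPa; V/T = const ⇒ T₂ = 2200 K, V₂ = 171 L.

2200 K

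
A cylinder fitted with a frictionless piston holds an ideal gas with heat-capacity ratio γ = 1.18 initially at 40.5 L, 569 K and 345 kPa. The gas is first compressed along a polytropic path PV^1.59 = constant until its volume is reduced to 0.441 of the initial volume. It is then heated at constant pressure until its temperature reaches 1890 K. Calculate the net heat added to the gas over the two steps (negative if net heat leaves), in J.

n = P₁V₁/(RT₁) = 345×40.5/(8.314×569) = 2.95 mol.
Step 1 — Polytropic n=1.59: T₂ = T₁(V₁/V₂)^(n−1) = 569×(2.27)^0.59 = 922 K; P₂ = P₁(V₁/V₂)^n = 1270 kPa.
W = (P₁V₁−P₂V₂)/(n−1) = (345×40.5−1270×17.9)/0.59 = -14700 J.
ΔU = nCvΔT = 2.95×46.2×(922−569) = 48200 J.
Q = ΔU + W = 33500 J.
State after step 1: P = 1270 kPa, V = 17.9 L, T = 922 K.
Step 2 — Isobaric: P stays 1270 kPa; V/T = const ⇒ T₂ = 1890 K, V₂ = 36.6 L.
W = PΔV = 1270×(36.6−17.9) kPa·L = 23800 J.
ΔU = nCvΔT = 2.95×46.2×(1890−922) = 132000 J.
Q = ΔU + W = nCpΔT = 156000 J.
Net over both steps: W = 9060 J, Q = 189000 J, ΔU = 180000 J.

189000 J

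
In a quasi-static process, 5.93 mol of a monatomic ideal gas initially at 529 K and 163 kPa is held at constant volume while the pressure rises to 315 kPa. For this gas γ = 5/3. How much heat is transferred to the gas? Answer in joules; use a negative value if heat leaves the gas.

36500 J

V₁ = nRT₁/P₁ = 5.93×8.314×529/163 = 160 L.
Isochoric: V stays 160 L; P/T = const ⇒ T₂ = 1020 K, P₂ = 315 kPa.
W = 0 (no volume change).
ΔU = nCvΔT = 5.93×12.5×(1020−529) = 36500 J.
Q = ΔU = 36500 J.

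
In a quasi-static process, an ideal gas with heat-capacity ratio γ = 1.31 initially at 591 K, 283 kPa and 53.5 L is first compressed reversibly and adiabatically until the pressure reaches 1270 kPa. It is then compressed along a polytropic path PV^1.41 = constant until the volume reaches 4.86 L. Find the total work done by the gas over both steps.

n = P₁V₁/(RT₁) = 283×53.5/(8.314×591) = 3.08 mol.
Step 1 — Adiabatic: T₂/T₁ = (P₂/P₁)^((γ−1)/γ) ⇒ T₂ = 591×(4.49)^0.237 = 843 K; V₂ = 17.0 L.
ΔU = nCvΔT = 3.08×26.8×(843−591) = 20800 J.
Q = 0 for an adiabatic process, so W = −ΔU = -20800 J.
State after step 1: P = 1270 kPa, V = 17.0 L, T = 843 K.
Step 2 — Polytropic n=1.41: T₂ = T₁(V₁/V₂)^(n−1) = 843×(3.50)^0.41 = 1410 K; P₂ = P₁(V₁/V₂)^n = 7430 kPa.
W = (P₁V₁−P₂V₂)/(n−1) = (1270×17.0−7430×4.86)/0.41 = -35400 J.
ΔU = nCvΔT = 3.08×26.8×(1410−843) = 46800 J.
Q = ΔU + W = 11400 J.
Net over both steps: W = -56200 J, Q = 11400 J, ΔU = 67600 J.

-56200 J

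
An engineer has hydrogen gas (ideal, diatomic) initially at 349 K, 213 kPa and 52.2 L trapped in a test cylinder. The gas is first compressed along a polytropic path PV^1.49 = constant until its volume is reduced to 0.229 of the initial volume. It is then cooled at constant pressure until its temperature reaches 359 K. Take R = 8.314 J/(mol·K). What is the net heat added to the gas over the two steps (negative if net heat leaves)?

n = P₁V₁/(RT₁) = 213×52.2/(8.314×349) = 3.83 mol.
Step 1 — Polytropic n=1.49: T₂ = T₁(V₁/V₂)^(n−1) = 349×(4.37)^0.49 = 719 K; P₂ = P₁(V₁/V₂)^n = 1920 kPa.
W = (P₁V₁−P₂V₂)/(n−1) = (213×52.2−1920×12.0)/0.49 = -24000 J.
ΔU = nCvΔT = 3.83×20.8×(719−349) = 29400 J.
Q = ΔU + W = 5410 J.
State after step 1: P = 1920 kPa, V = 12.0 L, T = 719 K.
Step 2 — Isobaric: P stays 1920 kPa; V/T = const ⇒ T₂ = 359 K, V₂ = 5.97 L.
W = PΔV = 1920×(5.97−12.0) kPa·L = -11500 J.
ΔU = nCvΔT = 3.83×20.8×(359−719) = -28600 J.
Q = ΔU + W = nCpΔT = -40100 J.
Net over both steps: W = -35500 J, Q = -34700 J, ΔU = 796 J.

-34700 J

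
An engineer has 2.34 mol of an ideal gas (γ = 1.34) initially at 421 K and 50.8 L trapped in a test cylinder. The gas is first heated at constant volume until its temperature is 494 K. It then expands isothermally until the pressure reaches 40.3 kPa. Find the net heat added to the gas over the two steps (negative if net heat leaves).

P₁ = nRT₁/V₁ = 2.34×8.314×421/50.8 = 161 kPa.
Step 1 — Isochoric: V stays 50.8 L; P/T = const ⇒ T₂ = 494 K, P₂ = 189 kPa.
W = 0 (no volume change).
ΔU = nCvΔT = 2.34×24.5×(494−421) = 4180 J.
Q = ΔU = 4180 J.
State after step 1: P = 189 kPa, V = 50.8 L, T = 494 K.
Step 2 — Isothermal: T stays 494 K; PV = const ⇒ V₂ = 238 L, P₂ = 40.3 kPa.
ΔU = 0 (ideal gas, T constant).
W = nRT ln(V₂/V₁) = 2.34×8.314×494×ln(4.69) = 14900 J.
Q = ΔU + W = 14900 J.
Net over both steps: W = 14900 J, Q = 19000 J, ΔU = 4180 J.

19000 J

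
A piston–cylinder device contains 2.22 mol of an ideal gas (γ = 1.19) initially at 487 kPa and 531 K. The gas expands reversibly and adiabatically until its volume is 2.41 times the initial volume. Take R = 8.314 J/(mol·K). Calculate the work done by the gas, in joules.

V₁ = nRT₁/P₁ = 2.22×8.314×531/487 = 20.1 L.
Adiabatic: TV^(γ−1) = const ⇒ T₂ = 531×(0.415)^0.190 = 449 K; PV^γ = const ⇒ P₂ = 171 kPa.
ΔU = nCvΔT = 2.22×43.8×(449−531) = -7940 J.
Q = 0 for an adiabatic process, so W = −ΔU = 7940 J.

7940 J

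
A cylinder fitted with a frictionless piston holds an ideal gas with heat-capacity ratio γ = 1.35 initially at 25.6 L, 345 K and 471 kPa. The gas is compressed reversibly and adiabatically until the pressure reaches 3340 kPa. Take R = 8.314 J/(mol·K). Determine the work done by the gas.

n = P₁V₁/(RT₁) = 471×25.6/(8.314×345) = 4.20 mol.
Adiabatic: T₂/T₁ = (P₂/P₁)^((γ−1)/γ) ⇒ T₂ = 345×(7.09)^0.259 = 573 K; V₂ = 6.00 L.
ΔU = nCvΔT = 4.20×23.8×(573−345) = 22800 J.
Q = 0 for an adiabatic process, so W = −ΔU = -22800 J.

-22800 J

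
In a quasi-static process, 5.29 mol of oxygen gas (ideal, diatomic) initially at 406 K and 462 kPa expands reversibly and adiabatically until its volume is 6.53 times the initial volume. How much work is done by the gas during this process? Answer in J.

23600 J

V₁ = nRT₁/P₁ = 5.29×8.314×406/462 = 38.7 L.
Adiabatic: TV^(γ−1) = const ⇒ T₂ = 406×(0.153)^0.400 = 192 K; PV^γ = const ⇒ P₂ = 33.4 kPa.
ΔU = nCvΔT = 5.29×20.8×(192−406) = -23600 J.
Q = 0 for an adiabatic process, so W = −ΔU = 23600 J.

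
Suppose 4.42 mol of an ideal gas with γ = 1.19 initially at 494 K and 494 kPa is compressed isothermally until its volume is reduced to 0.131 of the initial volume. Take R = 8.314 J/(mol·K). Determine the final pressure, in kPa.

3770 kPa

V₁ = nRT₁/P₁ = 4.42×8.314×494/494 = 36.7 L.
Isothermal: T stays 494 K; PV = const ⇒ V₂ = 4.81 L, P₂ = 3770 kPa.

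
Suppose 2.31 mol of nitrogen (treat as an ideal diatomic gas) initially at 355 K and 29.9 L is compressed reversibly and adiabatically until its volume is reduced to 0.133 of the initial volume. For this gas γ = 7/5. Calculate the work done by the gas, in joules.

P₁ = nRT₁/V₁ = 2.31×8.314×355/29.9 = 228 kPa.
Adiabatic: TV^(γ−1) = const ⇒ T₂ = 355×(7.52)^0.400 = 796 K; PV^γ = const ⇒ P₂ = 3840 kPa.
ΔU = nCvΔT = 2.31×20.8×(796−355) = 21200 J.
Q = 0 for an adiabatic process, so W = −ΔU = -21200 J.

-21200 J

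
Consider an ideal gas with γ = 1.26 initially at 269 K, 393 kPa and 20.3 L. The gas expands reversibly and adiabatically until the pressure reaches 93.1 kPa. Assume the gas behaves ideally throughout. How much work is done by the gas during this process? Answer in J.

n = P₁V₁/(RT₁) = 393×20.3/(8.314×269) = 3.57 mol.
Adiabatic: T₂/T₁ = (P₂/P₁)^((γ−1)/γ) ⇒ T₂ = 269×(0.237)^0.206 = 200 K; V₂ = 63.7 L.
ΔU = nCvΔT = 3.57×32.0×(200−269) = -7890 J.
Q = 0 for an adiabatic process, so W = −ΔU = 7890 J.

7890 J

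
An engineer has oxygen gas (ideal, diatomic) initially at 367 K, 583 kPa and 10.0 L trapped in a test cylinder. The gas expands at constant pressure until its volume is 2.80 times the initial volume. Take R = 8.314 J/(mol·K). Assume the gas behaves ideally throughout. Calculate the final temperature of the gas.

1030 K

Isobaric: P stays 583 kPa; V/T = const ⇒ T₂ = 1030 K, V₂ = 28.0 L.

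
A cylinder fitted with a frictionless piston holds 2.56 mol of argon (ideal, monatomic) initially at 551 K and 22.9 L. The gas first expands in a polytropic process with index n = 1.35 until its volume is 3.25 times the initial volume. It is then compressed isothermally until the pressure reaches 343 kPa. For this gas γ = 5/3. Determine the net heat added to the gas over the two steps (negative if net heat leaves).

P₁ = nRT₁/V₁ = 2.56×8.314×551/22.9 = 512 kPa.
Step 1 — Polytropic n=1.35: T₂ = T₁(V₁/V₂)^(n−1) = 551×(0.308)^0.35 = 365 K; P₂ = P₁(V₁/V₂)^n = 104 kPa.
W = (P₁V₁−P₂V₂)/(n−1) = (512×22.9−104×74.4)/0.35 = 11300 J.
ΔU = nCvΔT = 2.56×12.5×(365−551) = -5950 J.
Q = ΔU + W = 5380 J.
State after step 1: P = 104 kPa, V = 74.4 L, T = 365 K.
Step 2 — Isothermal: T stays 365 K; PV = const ⇒ V₂ = 22.6 L, P₂ = 343 kPa.
ΔU = 0 (ideal gas, T constant).
W = nRT ln(V₂/V₁) = 2.56×8.314×365×ln(0.304) = -9240 J.
Q = ΔU + W = -9240 J.
Net over both steps: W = 2090 J, Q = -3860 J, ΔU = -5950 J.

-3860 J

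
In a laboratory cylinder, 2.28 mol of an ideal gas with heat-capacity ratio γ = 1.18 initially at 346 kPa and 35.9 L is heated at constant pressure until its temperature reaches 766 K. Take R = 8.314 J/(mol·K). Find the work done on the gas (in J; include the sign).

-2100 J

T₁ = P₁V₁/(nR) = 346×35.9/(2.28×8.314) = 655 K.
Isobaric: P stays 346 kPa; V/T = const ⇒ T₂ = 766 K, V₂ = 42.0 L.
W = PΔV = 346×(42.0−35.9) kPa·L = 2100 J.
Work done on the gas = −W_by = -2100 J.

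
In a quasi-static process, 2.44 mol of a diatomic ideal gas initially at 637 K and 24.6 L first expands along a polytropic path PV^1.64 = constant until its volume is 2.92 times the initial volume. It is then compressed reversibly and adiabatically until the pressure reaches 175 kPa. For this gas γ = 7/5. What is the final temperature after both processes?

P₁ = nRT₁/V₁ = 2.44×8.314×637/24.6 = 525 kPa.
Step 1 — Polytropic n=1.64: T₂ = T₁(V₁/V₂)^(n−1) = 637×(0.342)^0.64 = 321 K; P₂ = P₁(V₁/V₂)^n = 90.6 kPa.
W = (P₁V₁−P₂V₂)/(n−1) = (525×24.6−90.6×71.8)/0.64 = 10000 J.
ΔU = nCvΔT = 2.44×20.8×(321−637) = -16000 J.
Q = ΔU + W = -6010 J.
State after step 1: P = 90.6 kPa, V = 71.8 L, T = 321 K.
Step 2 — Adiabatic: T₂/T₁ = (P₂/P₁)^((γ−1)/γ) ⇒ T₂ = 321×(1.93)^0.286 = 387 K; V₂ = 44.9 L.
ΔU = nCvΔT = 2.44×20.8×(387−321) = 3370 J.
Q = 0 for an adiabatic process, so W = −ΔU = -3370 J.
Net over both steps: W = 6650 J, Q = -6010 J, ΔU = -12700 J.

387 K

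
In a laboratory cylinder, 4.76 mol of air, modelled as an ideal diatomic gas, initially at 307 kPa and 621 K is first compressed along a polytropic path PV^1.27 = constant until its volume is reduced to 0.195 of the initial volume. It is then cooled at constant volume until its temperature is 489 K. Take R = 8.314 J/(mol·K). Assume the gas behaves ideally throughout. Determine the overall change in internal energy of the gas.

-13100 J

V₁ = nRT₁/P₁ = 4.76×8.314×621/307 = 80.1 L.
Step 1 — Polytropic n=1.27: T₂ = T₁(V₁/V₂)^(n−1) = 621×(5.13)^0.27 = 966 K; P₂ = P₁(V₁/V₂)^n = 2450 kPa.
W = (P₁V₁−P₂V₂)/(n−1) = (307×80.1−2450×15.6)/0.27 = -50500 J.
ΔU = nCvΔT = 4.76×20.8×(966−621) = 34100 J.
Q = ΔU + W = -16400 J.
State after step 1: P = 2450 kPa, V = 15.6 L, T = 966 K.
Step 2 — Isochoric: V stays 15.6 L; P/T = const ⇒ T₂ = 489 K, P₂ = 1240 kPa.
W = 0 (no volume change).
ΔU = nCvΔT = 4.76×20.8×(489−966) = -47100 J.
Q = ΔU = -47100 J.
Net over both steps: W = -50500 J, Q = -63600 J, ΔU = -13100 J.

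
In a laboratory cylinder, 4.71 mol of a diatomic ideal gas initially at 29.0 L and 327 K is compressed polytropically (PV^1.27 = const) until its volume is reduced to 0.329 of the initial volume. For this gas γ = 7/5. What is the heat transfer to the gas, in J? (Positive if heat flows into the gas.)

-5400 J

P₁ = nRT₁/V₁ = 4.71×8.314×327/29.0 = 442 kPa.
Polytropic n=1.27: T₂ = T₁(V₁/V₂)^(n−1) = 327×(3.04)^0.27 = 441 K; P₂ = P₁(V₁/V₂)^n = 1810 kPa.
W = (P₁V₁−P₂V₂)/(n−1) = (442×29.0−1810×9.54)/0.27 = -16600 J.
ΔU = nCvΔT = 4.71×20.8×(441−327) = 11200 J.
Q = ΔU + W = -5400 J.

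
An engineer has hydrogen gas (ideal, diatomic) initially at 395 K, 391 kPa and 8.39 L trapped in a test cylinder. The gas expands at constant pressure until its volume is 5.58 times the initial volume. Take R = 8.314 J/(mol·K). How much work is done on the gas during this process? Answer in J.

-15000 J

n = P₁V₁/(RT₁) = 391×8.39/(8.314×395) = 0.999 mol.
Isobaric: P stays 391 kPa; V/T = const ⇒ T₂ = 2200 K, V₂ = 46.8 L.
W = PΔV = 391×(46.8−8.39) kPa·L = 15000 J.
Work done on the gas = −W_by = -15000 J.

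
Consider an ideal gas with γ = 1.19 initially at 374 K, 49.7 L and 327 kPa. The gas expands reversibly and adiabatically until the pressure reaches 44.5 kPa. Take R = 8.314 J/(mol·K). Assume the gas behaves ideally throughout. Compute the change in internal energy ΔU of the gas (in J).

-23300 J

n = P₁V₁/(RT₁) = 327×49.7/(8.314×374) = 5.23 mol.
Adiabatic: T₂/T₁ = (P₂/P₁)^((γ−1)/γ) ⇒ T₂ = 374×(0.136)^0.160 = 272 K; V₂ = 266 L.
For an ideal gas ΔU = nCvΔT with Cv = R/(γ−1) = 43.8 J/(mol·K).
ΔU = 5.23×43.8×(272−374) = -23300 J.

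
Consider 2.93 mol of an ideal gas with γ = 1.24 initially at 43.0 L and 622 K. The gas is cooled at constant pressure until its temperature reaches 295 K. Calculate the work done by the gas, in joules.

P₁ = nRT₁/V₁ = 2.93×8.314×622/43.0 = 352 kPa.
Isobaric: P stays 352 kPa; V/T = const ⇒ T₂ = 295 K, V₂ = 20.4 L.
W = PΔV = 352×(20.4−43.0) kPa·L = -7970 J.

-7970 J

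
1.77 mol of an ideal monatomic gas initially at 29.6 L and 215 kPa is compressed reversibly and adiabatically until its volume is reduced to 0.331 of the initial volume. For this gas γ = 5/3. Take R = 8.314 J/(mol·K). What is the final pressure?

1360 kPa

T₁ = P₁V₁/(nR) = 215×29.6/(1.77×8.314) = 432 K.
Adiabatic: TV^(γ−1) = const ⇒ T₂ = 432×(3.02)^0.667 = 904 K; PV^γ = const ⇒ P₂ = 1360 kPa.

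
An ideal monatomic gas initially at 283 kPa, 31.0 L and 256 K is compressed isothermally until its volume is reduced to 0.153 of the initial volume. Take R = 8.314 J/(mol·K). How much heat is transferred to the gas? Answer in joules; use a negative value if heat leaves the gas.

n = P₁V₁/(RT₁) = 283×31.0/(8.314×256) = 4.12 mol.
Isothermal: T stays 256 K; PV = const ⇒ V₂ = 4.74 L, P₂ = 1850 kPa.
ΔU = 0 (ideal gas, T constant).
W = nRT ln(V₂/V₁) = 4.12×8.314×256×ln(0.153) = -16500 J.
Q = ΔU + W = -16500 J.

-16500 J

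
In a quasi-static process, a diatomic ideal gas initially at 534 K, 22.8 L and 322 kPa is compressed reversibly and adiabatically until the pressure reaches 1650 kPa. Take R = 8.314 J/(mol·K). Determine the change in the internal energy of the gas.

n = P₁V₁/(RT₁) = 322×22.8/(8.314×534) = 1.65 mol.
Adiabatic: T₂/T₁ = (P₂/P₁)^((γ−1)/γ) ⇒ T₂ = 534×(5.12)^0.286 = 852 K; V₂ = 7.10 L.
For an ideal gas ΔU = nCvΔT with Cv = (5/2)R = 20.8 J/(mol·K).
ΔU = 1.65×20.8×(852−534) = 10900 J.

10900 J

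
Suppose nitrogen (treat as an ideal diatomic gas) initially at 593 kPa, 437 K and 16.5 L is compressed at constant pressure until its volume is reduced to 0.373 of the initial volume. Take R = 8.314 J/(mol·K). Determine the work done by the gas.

-6130 J

n = P₁V₁/(RT₁) = 593×16.5/(8.314×437) = 2.69 mol.
Isobaric: P stays 593 kPa; V/T = const ⇒ T₂ = 163 K, V₂ = 6.15 L.
W = PΔV = 593×(6.15−16.5) kPa·L = -6130 J.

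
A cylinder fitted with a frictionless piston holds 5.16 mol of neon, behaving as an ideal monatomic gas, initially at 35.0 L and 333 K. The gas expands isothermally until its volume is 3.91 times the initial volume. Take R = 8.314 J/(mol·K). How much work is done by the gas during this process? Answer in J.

19500 J

P₁ = nRT₁/V₁ = 5.16×8.314×333/35.0 = 408 kPa.
Isothermal: T stays 333 K; PV = const ⇒ V₂ = 137 L, P₂ = 104 kPa.
W = nRT ln(V₂/V₁) = 5.16×8.314×333×ln(3.91) = 19500 J.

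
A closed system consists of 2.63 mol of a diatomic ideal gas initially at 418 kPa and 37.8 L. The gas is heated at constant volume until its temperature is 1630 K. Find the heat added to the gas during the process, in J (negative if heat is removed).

49600 J

T₁ = P₁V₁/(nR) = 418×37.8/(2.63×8.314) = 723 K.
Isochoric: V stays 37.8 L; P/T = const ⇒ T₂ = 1630 K, P₂ = 943 kPa.
W = 0 (no volume change).
ΔU = nCvΔT = 2.63×20.8×(1630−723) = 49600 J.
Q = ΔU = 49600 J.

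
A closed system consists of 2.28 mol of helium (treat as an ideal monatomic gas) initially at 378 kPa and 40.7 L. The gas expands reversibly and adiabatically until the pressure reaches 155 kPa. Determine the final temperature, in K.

568 K

T₁ = P₁V₁/(nR) = 378×40.7/(2.28×8.314) = 812 K.
Adiabatic: T₂/T₁ = (P₂/P₁)^((γ−1)/γ) ⇒ T₂ = 812×(0.410)^0.400 = 568 K; V₂ = 69.5 L.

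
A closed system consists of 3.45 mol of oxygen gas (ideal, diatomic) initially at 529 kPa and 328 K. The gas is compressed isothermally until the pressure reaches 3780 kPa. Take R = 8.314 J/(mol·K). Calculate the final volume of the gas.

2.49 L

V₁ = nRT₁/P₁ = 3.45×8.314×328/529 = 17.8 L.
Isothermal: T stays 328 K; PV = const ⇒ V₂ = 2.49 L, P₂ = 3780 kPa.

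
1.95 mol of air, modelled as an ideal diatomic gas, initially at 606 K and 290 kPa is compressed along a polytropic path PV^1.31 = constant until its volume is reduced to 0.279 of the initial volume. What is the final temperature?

V₁ = nRT₁/P₁ = 1.95×8.314×606/290 = 33.9 L.
Polytropic n=1.31: T₂ = T₁(V₁/V₂)^(n−1) = 606×(3.58)^0.31 = 900 K; P₂ = P₁(V₁/V₂)^n = 1540 kPa.

900 K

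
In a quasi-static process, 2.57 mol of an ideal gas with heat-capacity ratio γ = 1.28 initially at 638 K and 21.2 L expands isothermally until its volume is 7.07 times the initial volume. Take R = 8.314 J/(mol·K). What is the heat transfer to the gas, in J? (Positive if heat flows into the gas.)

26700 J

P₁ = nRT₁/V₁ = 2.57×8.314×638/21.2 = 643 kPa.
Isothermal: T stays 638 K; PV = const ⇒ V₂ = 150 L, P₂ = 91.0 kPa.
ΔU = 0 (ideal gas, T constant).
W = nRT ln(V₂/V₁) = 2.57×8.314×638×ln(7.07) = 26700 J.
Q = ΔU + W = 26700 J.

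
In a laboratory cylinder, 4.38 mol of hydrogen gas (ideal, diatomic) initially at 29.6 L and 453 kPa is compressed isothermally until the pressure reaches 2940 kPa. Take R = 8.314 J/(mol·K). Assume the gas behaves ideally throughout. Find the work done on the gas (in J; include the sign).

25100 J

T₁ = P₁V₁/(nR) = 453×29.6/(4.38×8.314) = 368 K.
Isothermal: T stays 368 K; PV = const ⇒ V₂ = 4.56 L, P₂ = 2940 kPa.
W = nRT ln(V₂/V₁) = 4.38×8.314×368×ln(0.154) = -25100 J.
Work done on the gas = −W_by = 25100 J.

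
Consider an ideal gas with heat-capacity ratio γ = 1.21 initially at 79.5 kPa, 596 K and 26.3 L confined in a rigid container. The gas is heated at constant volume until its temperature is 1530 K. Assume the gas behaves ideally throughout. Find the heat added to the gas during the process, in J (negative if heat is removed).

15600 J

n = P₁V₁/(RT₁) = 79.5×26.3/(8.314×596) = 0.422 mol.
Isochoric: V stays 26.3 L; P/T = const ⇒ T₂ = 1530 K, P₂ = 204 kPa.
W = 0 (no volume change).
ΔU = nCvΔT = 0.422×39.6×(1530−596) = 15600 J.
Q = ΔU = 15600 J.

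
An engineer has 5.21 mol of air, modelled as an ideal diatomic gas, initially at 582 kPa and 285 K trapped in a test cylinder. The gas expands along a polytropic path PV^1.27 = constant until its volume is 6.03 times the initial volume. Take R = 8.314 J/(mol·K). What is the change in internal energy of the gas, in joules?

V₁ = nRT₁/P₁ = 5.21×8.314×285/582 = 21.2 L.
Polytropic n=1.27: T₂ = T₁(V₁/V₂)^(n−1) = 285×(0.166)^0.27 = 175 K; P₂ = P₁(V₁/V₂)^n = 59.4 kPa.
For an ideal gas ΔU = nCvΔT with Cv = (5/2)R = 20.8 J/(mol·K).
ΔU = 5.21×20.8×(175−285) = -11900 J.

-11900 J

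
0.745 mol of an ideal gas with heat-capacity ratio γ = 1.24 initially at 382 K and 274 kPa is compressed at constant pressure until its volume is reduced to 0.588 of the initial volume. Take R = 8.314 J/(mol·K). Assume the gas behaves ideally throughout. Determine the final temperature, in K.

V₁ = nRT₁/P₁ = 0.745×8.314×382/274 = 8.64 L.
Isobaric: P stays 274 kPa; V/T = const ⇒ T₂ = 225 K, V₂ = 5.08 L.

225 K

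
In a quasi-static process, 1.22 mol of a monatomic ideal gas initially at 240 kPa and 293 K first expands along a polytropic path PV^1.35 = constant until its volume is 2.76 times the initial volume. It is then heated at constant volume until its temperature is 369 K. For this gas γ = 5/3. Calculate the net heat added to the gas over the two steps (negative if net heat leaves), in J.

3700 J

V₁ = nRT₁/P₁ = 1.22×8.314×293/240 = 12.4 L.
Step 1 — Polytropic n=1.35: T₂ = T₁(V₁/V₂)^(n−1) = 293×(0.362)^0.35 = 205 K; P₂ = P₁(V₁/V₂)^n = 61.0 kPa.
W = (P₁V₁−P₂V₂)/(n−1) = (240×12.4−61.0×34.2)/0.35 = 2540 J.
ΔU = nCvΔT = 1.22×12.5×(205−293) = -1330 J.
Q = ΔU + W = 1210 J.
State after step 1: P = 61.0 kPa, V = 34.2 L, T = 205 K.
Step 2 — Isochoric: V stays 34.2 L; P/T = const ⇒ T₂ = 369 K, P₂ = 110 kPa.
W = 0 (no volume change).
ΔU = nCvΔT = 1.22×12.5×(369−205) = 2490 J.
Q = ΔU = 2490 J.
Net over both steps: W = 2540 J, Q = 3700 J, ΔU = 1160 J.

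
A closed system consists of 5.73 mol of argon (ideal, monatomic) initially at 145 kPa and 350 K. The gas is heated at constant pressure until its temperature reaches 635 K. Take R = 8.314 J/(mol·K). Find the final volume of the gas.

209 L

V₁ = nRT₁/P₁ = 5.73×8.314×350/145 = 115 L.
Isobaric: P stays 145 kPa; V/T = const ⇒ T₂ = 635 K, V₂ = 209 L.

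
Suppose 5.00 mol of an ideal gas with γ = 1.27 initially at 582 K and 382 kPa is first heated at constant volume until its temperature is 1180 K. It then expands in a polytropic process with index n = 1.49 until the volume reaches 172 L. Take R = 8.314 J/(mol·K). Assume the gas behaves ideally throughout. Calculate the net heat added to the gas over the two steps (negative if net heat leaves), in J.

V₁ = nRT₁/P₁ = 5.00×8.314×582/382 = 63.3 L.
Step 1 — Isochoric: V stays 63.3 L; P/T = const ⇒ T₂ = 1180 K, P₂ = 775 kPa.
W = 0 (no volume change).
ΔU = nCvΔT = 5.00×30.8×(1180−582) = 92100 J.
Q = ΔU = 92100 J.
State after step 1: P = 775 kPa, V = 63.3 L, T = 1180 K.
Step 2 — Polytropic n=1.49: T₂ = T₁(V₁/V₂)^(n−1) = 1180×(0.368)^0.49 = 723 K; P₂ = P₁(V₁/V₂)^n = 175 kPa.
W = (P₁V₁−P₂V₂)/(n−1) = (775×63.3−175×172)/0.49 = 38800 J.
ΔU = nCvΔT = 5.00×30.8×(723−1180) = -70300 J.
Q = ΔU + W = -31600 J.
Net over both steps: W = 38800 J, Q = 60500 J, ΔU = 21700 J.

60500 J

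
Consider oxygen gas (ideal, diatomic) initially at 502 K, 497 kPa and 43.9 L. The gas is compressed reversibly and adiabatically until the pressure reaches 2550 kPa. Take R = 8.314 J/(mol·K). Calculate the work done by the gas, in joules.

-32500 J

n = P₁V₁/(RT₁) = 497×43.9/(8.314×502) = 5.23 mol.
Adiabatic: T₂/T₁ = (P₂/P₁)^((γ−1)/γ) ⇒ T₂ = 502×(5.13)^0.286 = 801 K; V₂ = 13.7 L.
ΔU = nCvΔT = 5.23×20.8×(801−502) = 32500 J.
Q = 0 for an adiabatic process, so W = −ΔU = -32500 J.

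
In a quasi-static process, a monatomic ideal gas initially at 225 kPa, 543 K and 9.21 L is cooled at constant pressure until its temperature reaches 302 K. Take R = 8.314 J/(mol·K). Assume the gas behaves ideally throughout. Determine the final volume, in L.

Isobaric: P stays 225 kPa; V/T = const ⇒ T₂ = 302 K, V₂ = 5.12 L.

5.12 L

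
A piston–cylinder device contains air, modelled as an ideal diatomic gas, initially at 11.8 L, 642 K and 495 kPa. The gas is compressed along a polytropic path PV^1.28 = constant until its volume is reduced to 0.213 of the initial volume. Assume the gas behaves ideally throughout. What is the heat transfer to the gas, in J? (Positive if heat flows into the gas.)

n = P₁V₁/(RT₁) = 495×11.8/(8.314×642) = 1.09 mol.
Polytropic n=1.28: T₂ = T₁(V₁/V₂)^(n−1) = 642×(4.69)^0.28 = 990 K; P₂ = P₁(V₁/V₂)^n = 3580 kPa.
W = (P₁V₁−P₂V₂)/(n−1) = (495×11.8−3580×2.51)/0.28 = -11300 J.
ΔU = nCvΔT = 1.09×20.8×(990−642) = 7910 J.
Q = ΔU + W = -3390 J.

-3390 J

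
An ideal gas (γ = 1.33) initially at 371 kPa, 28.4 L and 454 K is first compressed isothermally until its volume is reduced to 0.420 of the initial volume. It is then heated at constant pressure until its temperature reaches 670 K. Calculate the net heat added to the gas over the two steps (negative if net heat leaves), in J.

11100 J

n = P₁V₁/(RT₁) = 371×28.4/(8.314×454) = 2.79 mol.
Step 1 — Isothermal: T stays 454 K; PV = const ⇒ V₂ = 11.9 L, P₂ = 883 kPa.
ΔU = 0 (ideal gas, T constant).
W = nRT ln(V₂/V₁) = 2.79×8.314×454×ln(0.420) = -9140 J.
Q = ΔU + W = -9140 J.
State after step 1: P = 883 kPa, V = 11.9 L, T = 454 K.
Step 2 — Isobaric: P stays 883 kPa; V/T = const ⇒ T₂ = 670 K, V₂ = 17.6 L.
W = PΔV = 883×(17.6−11.9) kPa·L = 5010 J.
ΔU = nCvΔT = 2.79×25.2×(670−454) = 15200 J.
Q = ΔU + W = nCpΔT = 20200 J.
Net over both steps: W = -4130 J, Q = 11100 J, ΔU = 15200 J.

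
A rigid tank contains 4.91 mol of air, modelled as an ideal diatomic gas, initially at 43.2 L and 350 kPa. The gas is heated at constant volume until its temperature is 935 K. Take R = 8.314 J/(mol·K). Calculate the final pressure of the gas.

884 kPa

T₁ = P₁V₁/(nR) = 350×43.2/(4.91×8.314) = 370 K.
Isochoric: V stays 43.2 L; P/T = const ⇒ T₂ = 935 K, P₂ = 884 kPa.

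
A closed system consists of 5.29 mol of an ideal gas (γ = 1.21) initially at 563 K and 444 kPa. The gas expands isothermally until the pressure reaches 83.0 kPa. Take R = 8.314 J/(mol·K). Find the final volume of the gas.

298 L

V₁ = nRT₁/P₁ = 5.29×8.314×563/444 = 55.8 L.
Isothermal: T stays 563 K; PV = const ⇒ V₂ = 298 L, P₂ = 83.0 kPa.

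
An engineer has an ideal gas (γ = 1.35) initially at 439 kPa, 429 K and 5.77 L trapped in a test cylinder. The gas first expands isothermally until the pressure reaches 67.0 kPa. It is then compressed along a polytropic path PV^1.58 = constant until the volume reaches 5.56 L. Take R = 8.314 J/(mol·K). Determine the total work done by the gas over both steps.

-4150 J

n = P₁V₁/(RT₁) = 439×5.77/(8.314×429) = 0.710 mol.
Step 1 — Isothermal: T stays 429 K; PV = const ⇒ V₂ = 37.8 L, P₂ = 67.0 kPa.
ΔU = 0 (ideal gas, T constant).
W = nRT ln(V₂/V₁) = 0.710×8.314×429×ln(6.55) = 4760 J.
Q = ΔU + W = 4760 J.
State after step 1: P = 67.0 kPa, V = 37.8 L, T = 429 K.
Step 2 — Polytropic n=1.58: T₂ = T₁(V₁/V₂)^(n−1) = 429×(6.80)^0.58 = 1300 K; P₂ = P₁(V₁/V₂)^n = 1380 kPa.
W = (P₁V₁−P₂V₂)/(n−1) = (67.0×37.8−1380×5.56)/0.58 = -8910 J.
ΔU = nCvΔT = 0.710×23.8×(1300−429) = 14800 J.
Q = ΔU + W = 5850 J.
Net over both steps: W = -4150 J, Q = 10600 J, ΔU = 14800 J.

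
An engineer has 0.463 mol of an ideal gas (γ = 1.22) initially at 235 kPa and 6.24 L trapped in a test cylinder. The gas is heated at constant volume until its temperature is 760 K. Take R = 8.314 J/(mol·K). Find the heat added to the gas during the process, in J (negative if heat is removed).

6630 J

T₁ = P₁V₁/(nR) = 235×6.24/(0.463×8.314) = 381 K.
Isochoric: V stays 6.24 L; P/T = const ⇒ T₂ = 760 K, P₂ = 469 kPa.
W = 0 (no volume change).
ΔU = nCvΔT = 0.463×37.8×(760−381) = 6630 J.
Q = ΔU = 6630 J.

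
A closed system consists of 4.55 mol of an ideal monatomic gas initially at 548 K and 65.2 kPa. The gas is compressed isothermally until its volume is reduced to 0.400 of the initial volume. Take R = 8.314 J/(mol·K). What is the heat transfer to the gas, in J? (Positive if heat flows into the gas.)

V₁ = nRT₁/P₁ = 4.55×8.314×548/65.2 = 318 L.
Isothermal: T stays 548 K; PV = const ⇒ V₂ = 127 L, P₂ = 163 kPa.
ΔU = 0 (ideal gas, T constant).
W = nRT ln(V₂/V₁) = 4.55×8.314×548×ln(0.400) = -19000 J.
Q = ΔU + W = -19000 J.

-19000 J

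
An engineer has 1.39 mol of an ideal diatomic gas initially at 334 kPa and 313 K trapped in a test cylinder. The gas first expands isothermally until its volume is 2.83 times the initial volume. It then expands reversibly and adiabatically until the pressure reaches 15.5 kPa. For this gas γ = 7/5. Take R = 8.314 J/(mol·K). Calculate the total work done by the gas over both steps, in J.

7740 J

V₁ = nRT₁/P₁ = 1.39×8.314×313/334 = 10.8 L.
Step 1 — Isothermal: T stays 313 K; PV = const ⇒ V₂ = 30.6 L, P₂ = 118 kPa.
ΔU = 0 (ideal gas, T constant).
W = nRT ln(V₂/V₁) = 1.39×8.314×313×ln(2.83) = 3760 J.
Q = ΔU + W = 3760 J.
State after step 1: P = 118 kPa, V = 30.6 L, T = 313 K.
Step 2 — Adiabatic: T₂/T₁ = (P₂/P₁)^((γ−1)/γ) ⇒ T₂ = 313×(0.131)^0.286 = 175 K; V₂ = 131 L.
ΔU = nCvΔT = 1.39×20.8×(175−313) = -3980 J.
Q = 0 for an adiabatic process, so W = −ΔU = 3980 J.
Net over both steps: W = 7740 J, Q = 3760 J, ΔU = -3980 J.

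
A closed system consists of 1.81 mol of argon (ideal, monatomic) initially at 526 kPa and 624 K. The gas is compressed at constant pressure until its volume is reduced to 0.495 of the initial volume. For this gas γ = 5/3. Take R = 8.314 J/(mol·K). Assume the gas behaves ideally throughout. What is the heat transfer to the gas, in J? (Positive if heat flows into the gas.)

-11900 J

V₁ = nRT₁/P₁ = 1.81×8.314×624/526 = 17.9 L.
Isobaric: P stays 526 kPa; V/T = const ⇒ T₂ = 309 K, V₂ = 8.84 L.
W = PΔV = 526×(8.84−17.9) kPa·L = -4740 J.
ΔU = nCvΔT = 1.81×12.5×(309−624) = -7110 J.
Q = ΔU + W = nCpΔT = -11900 J.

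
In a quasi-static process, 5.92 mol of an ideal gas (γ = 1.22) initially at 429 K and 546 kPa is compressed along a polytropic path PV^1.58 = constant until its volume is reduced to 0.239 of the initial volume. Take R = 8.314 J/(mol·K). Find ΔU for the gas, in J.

124000 J

V₁ = nRT₁/P₁ = 5.92×8.314×429/546 = 38.7 L.
Polytropic n=1.58: T₂ = T₁(V₁/V₂)^(n−1) = 429×(4.18)^0.58 = 984 K; P₂ = P₁(V₁/V₂)^n = 5240 kPa.
For an ideal gas ΔU = nCvΔT with Cv = R/(γ−1) = 37.8 J/(mol·K).
ΔU = 5.92×37.8×(984−429) = 124000 J.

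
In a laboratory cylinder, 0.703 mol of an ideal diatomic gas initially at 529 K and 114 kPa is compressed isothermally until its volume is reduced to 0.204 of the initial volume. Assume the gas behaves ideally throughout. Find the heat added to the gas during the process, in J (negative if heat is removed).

-4910 J

V₁ = nRT₁/P₁ = 0.703×8.314×529/114 = 27.1 L.
Isothermal: T stays 529 K; PV = const ⇒ V₂ = 5.53 L, P₂ = 559 kPa.
ΔU = 0 (ideal gas, T constant).
W = nRT ln(V₂/V₁) = 0.703×8.314×529×ln(0.204) = -4910 J.
Q = ΔU + W = -4910 J.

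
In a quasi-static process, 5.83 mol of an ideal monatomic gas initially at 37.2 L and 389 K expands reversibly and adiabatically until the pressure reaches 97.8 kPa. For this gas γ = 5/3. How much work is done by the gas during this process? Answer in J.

13600 J

P₁ = nRT₁/V₁ = 5.83×8.314×389/37.2 = 507 kPa.
Adiabatic: T₂/T₁ = (P₂/P₁)^((γ−1)/γ) ⇒ T₂ = 389×(0.193)^0.400 = 201 K; V₂ = 99.8 L.
ΔU = nCvΔT = 5.83×12.5×(201−389) = -13600 J.
Q = 0 for an adiabatic process, so W = −ΔU = 13600 J.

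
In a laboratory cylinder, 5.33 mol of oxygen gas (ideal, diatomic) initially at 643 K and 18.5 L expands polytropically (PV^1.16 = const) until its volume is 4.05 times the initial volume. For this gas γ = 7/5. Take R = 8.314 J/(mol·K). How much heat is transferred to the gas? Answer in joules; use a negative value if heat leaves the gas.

21400 J

P₁ = nRT₁/V₁ = 5.33×8.314×643/18.5 = 1540 kPa.
Polytropic n=1.16: T₂ = T₁(V₁/V₂)^(n−1) = 643×(0.247)^0.16 = 514 K; P₂ = P₁(V₁/V₂)^n = 304 kPa.
W = (P₁V₁−P₂V₂)/(n−1) = (1540×18.5−304×74.9)/0.16 = 35700 J.
ΔU = nCvΔT = 5.33×20.8×(514−643) = -14300 J.
Q = ΔU + W = 21400 J.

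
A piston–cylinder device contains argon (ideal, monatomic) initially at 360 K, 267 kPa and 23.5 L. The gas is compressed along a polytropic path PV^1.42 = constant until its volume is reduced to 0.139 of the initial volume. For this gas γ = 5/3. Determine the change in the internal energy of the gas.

n = P₁V₁/(RT₁) = 267×23.5/(8.314×360) = 2.10 mol.
Polytropic n=1.42: T₂ = T₁(V₁/V₂)^(n−1) = 360×(7.19)^0.42 = 825 K; P₂ = P₁(V₁/V₂)^n = 4400 kPa.
For an ideal gas ΔU = nCvΔT with Cv = (3/2)R = 12.5 J/(mol·K).
ΔU = 2.10×12.5×(825−360) = 12100 J.

12100 J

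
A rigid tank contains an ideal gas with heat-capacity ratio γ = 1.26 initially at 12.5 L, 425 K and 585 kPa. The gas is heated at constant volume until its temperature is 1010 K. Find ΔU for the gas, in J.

n = P₁V₁/(RT₁) = 585×12.5/(8.314×425) = 2.07 mol.
Isochoric: V stays 12.5 L; P/T = const ⇒ T₂ = 1010 K, P₂ = 1390 kPa.
For an ideal gas ΔU = nCvΔT with Cv = R/(γ−1) = 32.0 J/(mol·K).
ΔU = 2.07×32.0×(1010−425) = 38700 J.

38700 J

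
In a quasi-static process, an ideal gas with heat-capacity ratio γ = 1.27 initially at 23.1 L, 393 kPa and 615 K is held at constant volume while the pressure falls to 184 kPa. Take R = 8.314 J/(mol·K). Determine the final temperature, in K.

288 K

Isochoric: V stays 23.1 L; P/T = const ⇒ T₂ = 288 K, P₂ = 184 kPa.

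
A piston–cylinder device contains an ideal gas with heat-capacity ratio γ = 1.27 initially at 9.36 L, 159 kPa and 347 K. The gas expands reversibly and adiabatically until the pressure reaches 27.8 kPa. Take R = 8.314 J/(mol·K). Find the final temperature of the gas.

Adiabatic: T₂/T₁ = (P₂/P₁)^((γ−1)/γ) ⇒ T₂ = 347×(0.175)^0.213 = 240 K; V₂ = 37.0 L.

240 K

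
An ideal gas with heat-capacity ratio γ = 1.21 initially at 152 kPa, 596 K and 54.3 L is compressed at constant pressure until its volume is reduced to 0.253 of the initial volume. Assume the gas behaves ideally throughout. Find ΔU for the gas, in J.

n = P₁V₁/(RT₁) = 152×54.3/(8.314×596) = 1.67 mol.
Isobaric: P stays 152 kPa; V/T = const ⇒ T₂ = 151 K, V₂ = 13.7 L.
For an ideal gas ΔU = nCvΔT with Cv = R/(γ−1) = 39.6 J/(mol·K).
ΔU = 1.67×39.6×(151−596) = -29400 J.

-29400 J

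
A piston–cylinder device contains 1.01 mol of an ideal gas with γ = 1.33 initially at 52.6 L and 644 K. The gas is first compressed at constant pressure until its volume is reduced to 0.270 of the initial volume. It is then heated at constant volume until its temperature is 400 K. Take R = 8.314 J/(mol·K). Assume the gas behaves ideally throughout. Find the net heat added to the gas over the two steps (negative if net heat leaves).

P₁ = nRT₁/V₁ = 1.01×8.314×644/52.6 = 103 kPa.
Step 1 — Isobaric: P stays 103 kPa; V/T = const ⇒ T₂ = 174 K, V₂ = 14.2 L.
W = PΔV = 103×(14.2−52.6) kPa·L = -3950 J.
ΔU = nCvΔT = 1.01×25.2×(174−644) = -12000 J.
Q = ΔU + W = nCpΔT = -15900 J.
State after step 1: P = 103 kPa, V = 14.2 L, T = 174 K.
Step 2 — Isochoric: V stays 14.2 L; P/T = const ⇒ T₂ = 400 K, P₂ = 237 kPa.
W = 0 (no volume change).
ΔU = nCvΔT = 1.01×25.2×(400−174) = 5750 J.
Q = ΔU = 5750 J.
Net over both steps: W = -3950 J, Q = -10200 J, ΔU = -6210 J.

-10200 J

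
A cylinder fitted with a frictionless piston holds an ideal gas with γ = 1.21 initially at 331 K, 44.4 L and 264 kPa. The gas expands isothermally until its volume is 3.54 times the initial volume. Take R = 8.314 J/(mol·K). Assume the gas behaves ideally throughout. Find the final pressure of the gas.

74.6 kPa

Isothermal: T stays 331 K; PV = const ⇒ V₂ = 157 L, P₂ = 74.6 kPa.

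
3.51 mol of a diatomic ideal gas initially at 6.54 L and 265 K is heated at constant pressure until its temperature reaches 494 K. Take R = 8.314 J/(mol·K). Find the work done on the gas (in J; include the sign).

P₁ = nRT₁/V₁ = 3.51×8.314×265/6.54 = 1180 kPa.
Isobaric: P stays 1180 kPa; V/T = const ⇒ T₂ = 494 K, V₂ = 12.2 L.
W = PΔV = 1180×(12.2−6.54) kPa·L = 6680 J.
Work done on the gas = −W_by = -6680 J.

-6680 J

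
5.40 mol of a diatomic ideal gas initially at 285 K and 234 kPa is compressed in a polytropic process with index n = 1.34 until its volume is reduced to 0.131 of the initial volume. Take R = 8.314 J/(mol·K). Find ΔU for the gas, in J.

V₁ = nRT₁/P₁ = 5.40×8.314×285/234 = 54.7 L.
Polytropic n=1.34: T₂ = T₁(V₁/V₂)^(n−1) = 285×(7.63)^0.34 = 569 K; P₂ = P₁(V₁/V₂)^n = 3570 kPa.
For an ideal gas ΔU = nCvΔT with Cv = (5/2)R = 20.8 J/(mol·K).
ΔU = 5.40×20.8×(569−285) = 31900 J.

31900 J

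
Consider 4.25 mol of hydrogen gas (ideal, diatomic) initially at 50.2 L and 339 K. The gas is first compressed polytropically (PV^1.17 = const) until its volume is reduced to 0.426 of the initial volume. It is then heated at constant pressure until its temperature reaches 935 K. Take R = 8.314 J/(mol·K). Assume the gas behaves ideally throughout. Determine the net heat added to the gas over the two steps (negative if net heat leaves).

60800 J

P₁ = nRT₁/V₁ = 4.25×8.314×339/50.2 = 239 kPa.
Step 1 — Polytropic n=1.17: T₂ = T₁(V₁/V₂)^(n−1) = 339×(2.35)^0.17 = 392 K; P₂ = P₁(V₁/V₂)^n = 648 kPa.
W = (P₁V₁−P₂V₂)/(n−1) = (239×50.2−648×21.4)/0.17 = -11000 J.
ΔU = nCvΔT = 4.25×20.8×(392−339) = 4670 J.
Q = ΔU + W = -6320 J.
State after step 1: P = 648 kPa, V = 21.4 L, T = 392 K.
Step 2 — Isobaric: P stays 648 kPa; V/T = const ⇒ T₂ = 935 K, V₂ = 51.0 L.
W = PΔV = 648×(51.0−21.4) kPa·L = 19200 J.
ΔU = nCvΔT = 4.25×20.8×(935−392) = 48000 J.
Q = ΔU + W = nCpΔT = 67200 J.
Net over both steps: W = 8190 J, Q = 60800 J, ΔU = 52600 J.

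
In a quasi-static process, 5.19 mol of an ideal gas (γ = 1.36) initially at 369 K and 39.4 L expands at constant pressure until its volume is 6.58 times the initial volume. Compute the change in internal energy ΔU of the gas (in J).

P₁ = nRT₁/V₁ = 5.19×8.314×369/39.4 = 404 kPa.
Isobaric: P stays 404 kPa; V/T = const ⇒ T₂ = 2430 K, V₂ = 259 L.
For an ideal gas ΔU = nCvΔT with Cv = R/(γ−1) = 23.1 J/(mol·K).
ΔU = 5.19×23.1×(2430−369) = 247000 J.

247000 J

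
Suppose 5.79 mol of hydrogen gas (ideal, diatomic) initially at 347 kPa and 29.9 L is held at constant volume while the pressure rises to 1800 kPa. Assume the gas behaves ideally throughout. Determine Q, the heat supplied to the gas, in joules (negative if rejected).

109000 J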